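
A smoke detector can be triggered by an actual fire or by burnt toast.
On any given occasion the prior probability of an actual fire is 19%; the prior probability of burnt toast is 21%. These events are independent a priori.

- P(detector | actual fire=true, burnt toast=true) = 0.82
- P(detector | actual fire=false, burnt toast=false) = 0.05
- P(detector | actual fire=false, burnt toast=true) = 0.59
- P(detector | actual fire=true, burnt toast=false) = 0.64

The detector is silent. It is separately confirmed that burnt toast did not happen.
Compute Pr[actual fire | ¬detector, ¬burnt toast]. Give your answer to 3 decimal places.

For the numerator, keep only actual fire=true terms: 0.36*0.19 = 0.068400
The normalizing constant is 0.95*0.81 + 0.36*0.19 = 0.837900
Posterior = 0.068400 / 0.837900 ≈ 0.082

Pr[actual fire | ¬detector, ¬burnt toast] ≈ 0.082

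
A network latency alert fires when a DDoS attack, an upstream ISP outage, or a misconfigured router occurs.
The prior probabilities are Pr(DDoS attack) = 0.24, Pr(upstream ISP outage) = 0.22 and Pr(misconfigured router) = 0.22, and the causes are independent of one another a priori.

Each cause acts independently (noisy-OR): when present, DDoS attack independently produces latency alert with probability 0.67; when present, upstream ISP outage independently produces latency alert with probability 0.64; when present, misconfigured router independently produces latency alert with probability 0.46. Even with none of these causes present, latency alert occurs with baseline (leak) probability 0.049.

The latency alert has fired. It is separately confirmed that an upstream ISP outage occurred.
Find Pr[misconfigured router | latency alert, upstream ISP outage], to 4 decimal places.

Pr[misconfigured router | latency alert, upstream ISP outage] ≈ 0.2506

Under noisy-OR, P(latency alert | causes) = 1 − (1−0.049)·∏(1−qᵢ) over the active causes.
By total probability over the 4 (DDoS attack, misconfigured router) configurations:
  P(latency alert | upstream ISP outage) = 0.65764·0.76·0.78 + 0.815126·0.76·0.22 + 0.887021·0.24·0.78 + 0.938991·0.24·0.22
        = 0.389849 + 0.136289 + 0.166050 + 0.049579 = 0.741767
The terms with misconfigured router present sum to 0.185868, so
  P(misconfigured router | latency alert, upstream ISP outage) = 0.185868 / 0.741767 ≈ 0.2506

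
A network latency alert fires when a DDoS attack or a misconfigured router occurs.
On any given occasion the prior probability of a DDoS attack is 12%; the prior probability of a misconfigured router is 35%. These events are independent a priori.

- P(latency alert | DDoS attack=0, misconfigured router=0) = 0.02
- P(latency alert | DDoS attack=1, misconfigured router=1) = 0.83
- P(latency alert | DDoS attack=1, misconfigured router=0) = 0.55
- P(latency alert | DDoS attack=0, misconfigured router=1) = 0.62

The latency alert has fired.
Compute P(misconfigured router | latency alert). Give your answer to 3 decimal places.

P(misconfigured router | latency alert) ≈ 0.806

Enumerate the 4 (DDoS attack, misconfigured router) configurations and weight by the priors:
  P(latency alert) = 0.02*0.88*0.65 + 0.62*0.88*0.35 + 0.55*0.12*0.65 + 0.83*0.12*0.35
        = 0.011440 + 0.190960 + 0.042900 + 0.034860 = 0.280160
Keeping only the misconfigured router-present terms gives 0.225820, so
  P(misconfigured router | latency alert) = 0.225820 / 0.280160 ≈ 0.806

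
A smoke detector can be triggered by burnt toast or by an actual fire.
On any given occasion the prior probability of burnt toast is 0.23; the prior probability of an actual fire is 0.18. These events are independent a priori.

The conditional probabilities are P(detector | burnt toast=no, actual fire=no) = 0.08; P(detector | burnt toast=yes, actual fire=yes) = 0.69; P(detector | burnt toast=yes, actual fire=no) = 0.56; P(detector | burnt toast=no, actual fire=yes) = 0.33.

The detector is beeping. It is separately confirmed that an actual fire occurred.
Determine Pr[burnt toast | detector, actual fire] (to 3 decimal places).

Pr[burnt toast | detector, actual fire] ≈ 0.384

P(detector | actual fire) = 0.33*0.77 + 0.69*0.23 = 0.254100 + 0.158700 = 0.412800
Restricting to configurations with burnt toast present: 0.69*0.23 = 0.158700.
P(burnt toast | detector, actual fire) = 0.158700 / 0.412800 ≈ 0.384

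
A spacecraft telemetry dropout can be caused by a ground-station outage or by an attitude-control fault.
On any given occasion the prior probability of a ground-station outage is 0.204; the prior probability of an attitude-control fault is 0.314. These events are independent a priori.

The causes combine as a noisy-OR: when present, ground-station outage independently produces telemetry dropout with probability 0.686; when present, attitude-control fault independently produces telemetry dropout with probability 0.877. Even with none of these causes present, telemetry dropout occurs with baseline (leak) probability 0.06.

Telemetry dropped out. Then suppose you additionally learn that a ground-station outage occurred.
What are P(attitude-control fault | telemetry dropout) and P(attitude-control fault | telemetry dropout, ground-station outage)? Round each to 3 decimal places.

Under noisy-OR, P(telemetry dropout | causes) = 1 − (1−0.06)·∏(1−qᵢ) over the active causes.
P(telemetry dropout) = 0.06·0.796·0.686 + 0.88438·0.796·0.314 + 0.70484·0.204·0.686 + 0.963695·0.204·0.314 = 0.032763 + 0.221045 + 0.098638 + 0.061730 = 0.414176
Restricting to configurations with attitude-control fault present: 0.221045 + 0.061730 = 0.282775.
Hence the posterior is 0.282775/0.414176 ≈ 0.683.

With the extra evidence:
Sum P(telemetry dropout|·) weighted by the priors over both values of attitude-control fault:
  P(telemetry dropout | ground-station outage) = 0.70484*0.686 + 0.963695*0.314
        = 0.483520 + 0.302600 = 0.786120
The terms with attitude-control fault present sum to 0.302600, so
  P(attitude-control fault | telemetry dropout, ground-station outage) = 0.302600 / 0.786120 ≈ 0.385
The drop from 0.683 to 0.385 is the explaining-away (discounting) effect.

P(attitude-control fault | telemetry dropout) ≈ 0.683; P(attitude-control fault | telemetry dropout, ground-station outage) ≈ 0.385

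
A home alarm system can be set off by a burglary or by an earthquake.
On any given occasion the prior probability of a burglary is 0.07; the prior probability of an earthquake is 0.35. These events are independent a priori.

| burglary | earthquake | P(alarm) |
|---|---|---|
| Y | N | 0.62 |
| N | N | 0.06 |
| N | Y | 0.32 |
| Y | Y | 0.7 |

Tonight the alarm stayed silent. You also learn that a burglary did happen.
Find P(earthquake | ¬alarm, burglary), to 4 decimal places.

P(earthquake | ¬alarm, burglary) ≈ 0.2983

Weight on earthquake=true, given the evidence: 0.3×0.35 = 0.105000
Denominator P(¬alarm | burglary): 0.38×0.65 + 0.3×0.35 = 0.352000
P(earthquake | ¬alarm, burglary) = 0.105000/0.352000 ≈ 0.2983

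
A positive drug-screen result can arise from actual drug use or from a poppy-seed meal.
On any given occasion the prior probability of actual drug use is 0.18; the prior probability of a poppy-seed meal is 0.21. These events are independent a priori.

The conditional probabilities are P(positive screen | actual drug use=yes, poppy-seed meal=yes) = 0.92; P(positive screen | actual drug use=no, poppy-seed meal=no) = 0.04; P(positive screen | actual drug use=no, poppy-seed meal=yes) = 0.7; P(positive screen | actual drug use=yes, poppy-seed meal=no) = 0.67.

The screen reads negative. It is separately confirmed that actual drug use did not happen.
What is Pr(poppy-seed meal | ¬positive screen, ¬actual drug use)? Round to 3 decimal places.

Pr(poppy-seed meal | ¬positive screen, ¬actual drug use) ≈ 0.077

By total probability over both values of poppy-seed meal:
  P(¬positive screen | ¬actual drug use) = 0.96*0.79 + 0.3*0.21
        = 0.758400 + 0.063000 = 0.821400
Keeping only the poppy-seed meal-present terms gives 0.063000, so
  P(poppy-seed meal | ¬positive screen, ¬actual drug use) = 0.063000 / 0.821400 ≈ 0.077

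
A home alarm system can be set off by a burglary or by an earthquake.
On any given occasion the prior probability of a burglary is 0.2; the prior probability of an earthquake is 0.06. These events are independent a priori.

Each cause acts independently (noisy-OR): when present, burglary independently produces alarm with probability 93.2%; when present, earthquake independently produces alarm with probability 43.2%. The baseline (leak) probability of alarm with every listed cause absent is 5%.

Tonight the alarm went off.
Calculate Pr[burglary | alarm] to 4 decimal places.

Pr[burglary | alarm] ≈ 0.7584

Under noisy-OR, P(alarm | causes) = 1 − (1−0.05)·∏(1−qᵢ) over the active causes.
Enumerate the 4 (burglary, earthquake) configurations and weight by the priors:
  P(alarm) = 0.05*0.8*0.94 + 0.4604*0.8*0.06 + 0.9354*0.2*0.94 + 0.963307*0.2*0.06
        = 0.037600 + 0.022099 + 0.175855 + 0.011560 = 0.247114
The terms with burglary present sum to 0.187415, so
  P(burglary | alarm) = 0.187415 / 0.247114 ≈ 0.7584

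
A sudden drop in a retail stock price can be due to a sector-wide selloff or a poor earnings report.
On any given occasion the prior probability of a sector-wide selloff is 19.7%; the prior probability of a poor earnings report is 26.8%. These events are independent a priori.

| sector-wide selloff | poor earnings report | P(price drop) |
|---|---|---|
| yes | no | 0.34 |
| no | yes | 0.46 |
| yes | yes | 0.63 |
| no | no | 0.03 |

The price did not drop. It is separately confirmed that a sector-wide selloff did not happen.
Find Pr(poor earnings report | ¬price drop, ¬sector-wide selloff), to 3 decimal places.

Pr(poor earnings report | ¬price drop, ¬sector-wide selloff) ≈ 0.169

P(¬price drop | ¬sector-wide selloff) = 0.97×0.732 + 0.54×0.268 = 0.710040 + 0.144720 = 0.854760
Of this, 0.144720 comes from 0.54×0.268 (the poor earnings report=true cases).
P(poor earnings report | ¬price drop, ¬sector-wide selloff) = 0.144720 / 0.854760 ≈ 0.169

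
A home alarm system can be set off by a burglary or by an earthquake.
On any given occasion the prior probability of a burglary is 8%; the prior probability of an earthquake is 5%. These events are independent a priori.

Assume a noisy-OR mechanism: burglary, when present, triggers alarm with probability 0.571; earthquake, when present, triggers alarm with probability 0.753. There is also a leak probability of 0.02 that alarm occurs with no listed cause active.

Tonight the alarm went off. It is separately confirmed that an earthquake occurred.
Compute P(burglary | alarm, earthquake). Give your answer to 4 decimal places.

Under noisy-OR, P(alarm | causes) = 1 − (1−0.02)·∏(1−qᵢ) over the active causes.
Weight on burglary=true, given the evidence: 0.896156·0.08 = 0.071692
Normalizer over all consistent configurations: 0.75794·0.92 + 0.896156·0.08 = 0.768997
Posterior = 0.071692 / 0.768997 ≈ 0.0932

P(burglary | alarm, earthquake) ≈ 0.0932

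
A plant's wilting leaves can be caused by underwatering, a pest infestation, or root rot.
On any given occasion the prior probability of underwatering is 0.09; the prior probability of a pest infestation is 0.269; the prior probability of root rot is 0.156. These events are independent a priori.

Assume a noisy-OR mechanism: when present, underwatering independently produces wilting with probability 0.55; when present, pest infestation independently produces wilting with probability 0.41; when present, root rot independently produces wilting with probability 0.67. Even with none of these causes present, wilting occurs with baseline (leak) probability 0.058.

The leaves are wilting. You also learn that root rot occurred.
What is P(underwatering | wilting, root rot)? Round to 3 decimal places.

P(underwatering | wilting, root rot) ≈ 0.107

Under noisy-OR, P(wilting | causes) = 1 − (1−0.058)·∏(1−qᵢ) over the active causes.
Numerator (weight on configurations with underwatering): 0.056587 + 0.022212 = 0.078799
The normalizing constant is 0.68914*0.91*0.731 + 0.816593*0.91*0.269 + 0.860113*0.09*0.731 + 0.917467*0.09*0.269 = 0.737116
P(underwatering | wilting, root rot) = 0.078799/0.737116 ≈ 0.107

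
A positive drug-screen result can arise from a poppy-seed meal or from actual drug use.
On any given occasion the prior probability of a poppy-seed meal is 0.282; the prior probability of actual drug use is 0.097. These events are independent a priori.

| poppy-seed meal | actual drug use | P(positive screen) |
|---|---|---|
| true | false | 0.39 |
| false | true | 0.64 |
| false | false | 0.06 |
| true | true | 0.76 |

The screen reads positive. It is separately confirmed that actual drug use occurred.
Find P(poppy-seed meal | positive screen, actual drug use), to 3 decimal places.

P(poppy-seed meal | positive screen, actual drug use) ≈ 0.318

Numerator (weight on configurations with poppy-seed meal): 0.76*0.282 = 0.214320
Denominator P(positive screen | actual drug use): 0.64*0.718 + 0.76*0.282 = 0.673840
Posterior = 0.214320 / 0.673840 ≈ 0.318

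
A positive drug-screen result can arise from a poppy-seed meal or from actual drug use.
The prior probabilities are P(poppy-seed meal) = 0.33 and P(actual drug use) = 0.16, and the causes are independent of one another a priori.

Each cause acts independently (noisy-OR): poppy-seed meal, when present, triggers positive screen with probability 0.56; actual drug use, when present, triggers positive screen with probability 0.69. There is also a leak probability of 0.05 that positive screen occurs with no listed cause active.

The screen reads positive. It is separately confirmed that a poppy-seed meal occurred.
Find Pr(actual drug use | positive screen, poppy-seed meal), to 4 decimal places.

Under noisy-OR, P(positive screen | causes) = 1 − (1−0.05)·∏(1−qᵢ) over the active causes.
Numerator (weight on configurations with actual drug use): 0.87042*0.16 = 0.139267
The normalizing constant is 0.582*0.84 + 0.87042*0.16 = 0.628147
Posterior = 0.139267 / 0.628147 ≈ 0.2217

Pr(actual drug use | positive screen, poppy-seed meal) ≈ 0.2217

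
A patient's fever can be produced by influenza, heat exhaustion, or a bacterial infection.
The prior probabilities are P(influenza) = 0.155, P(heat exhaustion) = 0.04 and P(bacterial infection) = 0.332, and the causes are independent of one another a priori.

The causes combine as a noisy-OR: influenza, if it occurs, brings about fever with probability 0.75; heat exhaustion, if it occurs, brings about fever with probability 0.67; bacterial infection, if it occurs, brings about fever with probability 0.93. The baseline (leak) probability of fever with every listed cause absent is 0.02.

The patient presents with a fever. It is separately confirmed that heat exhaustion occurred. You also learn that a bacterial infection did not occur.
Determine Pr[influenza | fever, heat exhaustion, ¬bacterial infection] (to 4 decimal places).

Under noisy-OR, P(fever | causes) = 1 − (1−0.02)·∏(1−qᵢ) over the active causes.
Numerator (weight on configurations with influenza): 0.91915×0.155 = 0.142468
Denominator P(fever | heat exhaustion, ¬bacterial infection): 0.6766×0.845 + 0.91915×0.155 = 0.714195
P(influenza | fever, heat exhaustion, ¬bacterial infection) = 0.142468/0.714195 ≈ 0.1995

Pr[influenza | fever, heat exhaustion, ¬bacterial infection] ≈ 0.1995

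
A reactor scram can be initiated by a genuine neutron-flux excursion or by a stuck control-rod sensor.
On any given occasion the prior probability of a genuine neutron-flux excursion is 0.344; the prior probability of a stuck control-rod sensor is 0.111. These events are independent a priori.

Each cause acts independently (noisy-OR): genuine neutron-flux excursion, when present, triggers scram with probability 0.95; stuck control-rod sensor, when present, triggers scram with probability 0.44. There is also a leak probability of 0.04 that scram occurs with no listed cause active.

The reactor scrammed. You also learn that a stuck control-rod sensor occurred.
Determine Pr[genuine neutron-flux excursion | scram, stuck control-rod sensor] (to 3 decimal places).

Pr[genuine neutron-flux excursion | scram, stuck control-rod sensor] ≈ 0.525

Under noisy-OR, P(scram | causes) = 1 − (1−0.04)·∏(1−qᵢ) over the active causes.
P(scram | stuck control-rod sensor) = 0.4624*0.656 + 0.97312*0.344 = 0.303334 + 0.334753 = 0.638087
Restricting to configurations with genuine neutron-flux excursion present: 0.97312*0.344 = 0.334753.
P(genuine neutron-flux excursion | scram, stuck control-rod sensor) = 0.334753 / 0.638087 ≈ 0.525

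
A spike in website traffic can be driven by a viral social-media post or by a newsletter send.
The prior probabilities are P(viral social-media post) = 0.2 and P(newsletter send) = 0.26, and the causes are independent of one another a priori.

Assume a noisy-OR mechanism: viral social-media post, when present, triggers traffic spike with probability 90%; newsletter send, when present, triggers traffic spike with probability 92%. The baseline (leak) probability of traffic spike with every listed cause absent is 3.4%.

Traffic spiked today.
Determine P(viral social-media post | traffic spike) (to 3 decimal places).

P(viral social-media post | traffic spike) ≈ 0.466

Under noisy-OR, P(traffic spike | causes) = 1 − (1−0.034)·∏(1−qᵢ) over the active causes.
Sum P(traffic spike|·) weighted by the priors over the 4 (viral social-media post, newsletter send) configurations:
  P(traffic spike) = 0.034*0.8*0.74 + 0.92272*0.8*0.26 + 0.9034*0.2*0.74 + 0.992272*0.2*0.26
        = 0.020128 + 0.191926 + 0.133703 + 0.051598 = 0.397355
Keeping only the viral social-media post-present terms gives 0.185301, so
  P(viral social-media post | traffic spike) = 0.185301 / 0.397355 ≈ 0.466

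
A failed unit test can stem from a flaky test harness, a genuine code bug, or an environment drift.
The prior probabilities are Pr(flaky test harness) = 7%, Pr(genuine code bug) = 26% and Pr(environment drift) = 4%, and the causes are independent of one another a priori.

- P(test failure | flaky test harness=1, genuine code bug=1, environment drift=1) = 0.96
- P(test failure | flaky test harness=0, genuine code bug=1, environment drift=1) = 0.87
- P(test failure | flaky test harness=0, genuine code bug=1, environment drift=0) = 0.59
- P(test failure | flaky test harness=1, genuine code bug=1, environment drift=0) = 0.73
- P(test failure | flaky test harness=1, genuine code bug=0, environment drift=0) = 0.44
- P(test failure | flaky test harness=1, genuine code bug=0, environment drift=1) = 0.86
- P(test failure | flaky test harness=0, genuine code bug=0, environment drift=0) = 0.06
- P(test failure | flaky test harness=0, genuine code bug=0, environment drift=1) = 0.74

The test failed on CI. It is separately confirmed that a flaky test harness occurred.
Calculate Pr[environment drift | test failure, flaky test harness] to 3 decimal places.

Pr[environment drift | test failure, flaky test harness] ≈ 0.067

For the numerator, keep only environment drift=true terms: 0.025456 + 0.009984 = 0.035440
The normalizing constant is 0.44×0.74×0.96 + 0.86×0.74×0.04 + 0.73×0.26×0.96 + 0.96×0.26×0.04 = 0.530224
Posterior = 0.035440 / 0.530224 ≈ 0.067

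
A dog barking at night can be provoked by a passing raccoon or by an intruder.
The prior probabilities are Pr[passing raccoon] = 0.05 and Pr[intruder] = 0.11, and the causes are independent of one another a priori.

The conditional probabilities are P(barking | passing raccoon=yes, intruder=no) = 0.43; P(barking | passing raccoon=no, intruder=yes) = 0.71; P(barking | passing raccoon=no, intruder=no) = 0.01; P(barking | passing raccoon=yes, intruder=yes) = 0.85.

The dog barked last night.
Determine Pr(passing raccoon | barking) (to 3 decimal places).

P(barking) = 0.01×0.95×0.89 + 0.71×0.95×0.11 + 0.43×0.05×0.89 + 0.85×0.05×0.11 = 0.008455 + 0.074195 + 0.019135 + 0.004675 = 0.106460
Of this, 0.023810 comes from 0.019135 + 0.004675 (the passing raccoon=true cases).
Hence the posterior is 0.023810/0.106460 ≈ 0.224.

Pr(passing raccoon | barking) ≈ 0.224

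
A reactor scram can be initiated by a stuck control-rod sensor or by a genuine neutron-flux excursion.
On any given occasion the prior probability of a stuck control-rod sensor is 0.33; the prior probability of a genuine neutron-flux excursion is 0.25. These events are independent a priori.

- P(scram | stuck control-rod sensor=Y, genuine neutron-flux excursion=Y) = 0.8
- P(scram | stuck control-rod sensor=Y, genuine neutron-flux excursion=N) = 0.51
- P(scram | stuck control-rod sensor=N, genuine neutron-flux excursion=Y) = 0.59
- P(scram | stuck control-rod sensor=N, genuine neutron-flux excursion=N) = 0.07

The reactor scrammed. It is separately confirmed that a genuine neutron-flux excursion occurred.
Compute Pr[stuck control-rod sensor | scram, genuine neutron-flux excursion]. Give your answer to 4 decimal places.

Pr[stuck control-rod sensor | scram, genuine neutron-flux excursion] ≈ 0.4004

Enumerate both values of stuck control-rod sensor and weight by the priors:
  P(scram | genuine neutron-flux excursion) = 0.59·0.67 + 0.8·0.33
        = 0.395300 + 0.264000 = 0.659300
Keeping only the stuck control-rod sensor-present terms gives 0.264000, so
  P(stuck control-rod sensor | scram, genuine neutron-flux excursion) = 0.264000 / 0.659300 ≈ 0.4004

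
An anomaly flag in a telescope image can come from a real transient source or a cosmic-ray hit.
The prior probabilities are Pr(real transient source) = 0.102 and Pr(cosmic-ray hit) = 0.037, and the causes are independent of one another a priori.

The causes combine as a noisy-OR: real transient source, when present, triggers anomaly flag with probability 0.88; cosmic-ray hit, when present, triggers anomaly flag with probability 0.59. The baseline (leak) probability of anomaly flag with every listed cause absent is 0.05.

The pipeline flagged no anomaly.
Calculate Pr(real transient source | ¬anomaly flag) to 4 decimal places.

Pr(real transient source | ¬anomaly flag) ≈ 0.0134

Under noisy-OR, P(anomaly flag | causes) = 1 − (1−0.05)·∏(1−qᵢ) over the active causes.
Numerator (weight on configurations with real transient source): 0.011198 + 0.000176 = 0.011374
The normalizing constant is 0.95*0.898*0.963 + 0.3895*0.898*0.037 + 0.114*0.102*0.963 + 0.04674*0.102*0.037 = 0.845851
P(real transient source | ¬anomaly flag) = 0.011374/0.845851 ≈ 0.0134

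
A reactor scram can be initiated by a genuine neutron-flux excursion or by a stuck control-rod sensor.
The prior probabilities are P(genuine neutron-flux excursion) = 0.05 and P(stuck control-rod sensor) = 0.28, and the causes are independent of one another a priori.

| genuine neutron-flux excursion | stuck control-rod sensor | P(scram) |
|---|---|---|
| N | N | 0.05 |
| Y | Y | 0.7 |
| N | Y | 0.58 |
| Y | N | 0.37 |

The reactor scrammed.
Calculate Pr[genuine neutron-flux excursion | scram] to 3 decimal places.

Enumerate the 4 (genuine neutron-flux excursion, stuck control-rod sensor) configurations and weight by the priors:
  P(scram) = 0.05×0.95×0.72 + 0.58×0.95×0.28 + 0.37×0.05×0.72 + 0.7×0.05×0.28
        = 0.034200 + 0.154280 + 0.013320 + 0.009800 = 0.211600
Keeping only the genuine neutron-flux excursion-present terms gives 0.023120, so
  P(genuine neutron-flux excursion | scram) = 0.023120 / 0.211600 ≈ 0.109

Pr[genuine neutron-flux excursion | scram] ≈ 0.109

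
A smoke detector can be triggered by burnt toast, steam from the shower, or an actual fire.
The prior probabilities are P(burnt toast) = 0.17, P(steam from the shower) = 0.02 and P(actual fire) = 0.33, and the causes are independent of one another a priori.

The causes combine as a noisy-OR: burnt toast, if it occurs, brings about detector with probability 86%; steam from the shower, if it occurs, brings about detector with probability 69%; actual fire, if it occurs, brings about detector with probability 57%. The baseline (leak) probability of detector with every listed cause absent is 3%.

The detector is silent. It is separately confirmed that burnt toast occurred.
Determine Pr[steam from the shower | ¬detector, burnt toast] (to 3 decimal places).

Pr[steam from the shower | ¬detector, burnt toast] ≈ 0.006

Under noisy-OR, P(detector | causes) = 1 − (1−0.03)·∏(1−qᵢ) over the active causes.
P(¬detector | burnt toast) = 0.1358×0.98×0.67 + 0.058394×0.98×0.33 + 0.042098×0.02×0.67 + 0.018102×0.02×0.33 = 0.089166 + 0.018885 + 0.000564 + 0.000119 = 0.108734
Restricting to configurations with steam from the shower present: 0.000564 + 0.000119 = 0.000683.
Hence the posterior is 0.000683/0.108734 ≈ 0.006.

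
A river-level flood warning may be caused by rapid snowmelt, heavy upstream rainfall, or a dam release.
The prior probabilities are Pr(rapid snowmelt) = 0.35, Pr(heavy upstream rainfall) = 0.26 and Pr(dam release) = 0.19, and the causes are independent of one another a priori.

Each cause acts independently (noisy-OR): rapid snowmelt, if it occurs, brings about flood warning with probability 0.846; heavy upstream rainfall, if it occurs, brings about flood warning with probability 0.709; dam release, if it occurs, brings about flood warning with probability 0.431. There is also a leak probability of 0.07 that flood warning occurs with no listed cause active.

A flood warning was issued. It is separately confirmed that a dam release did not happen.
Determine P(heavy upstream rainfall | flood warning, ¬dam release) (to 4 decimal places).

P(heavy upstream rainfall | flood warning, ¬dam release) ≈ 0.4516

Under noisy-OR, P(flood warning | causes) = 1 − (1−0.07)·∏(1−qᵢ) over the active causes.
P(flood warning | ¬dam release) = 0.07·0.65·0.74 + 0.72937·0.65·0.26 + 0.85678·0.35·0.74 + 0.958323·0.35·0.26 = 0.033670 + 0.123264 + 0.221906 + 0.087207 = 0.466047
The heavy upstream rainfall-present share is 0.123264 + 0.087207 = 0.210471.
Hence the posterior is 0.210471/0.466047 ≈ 0.4516.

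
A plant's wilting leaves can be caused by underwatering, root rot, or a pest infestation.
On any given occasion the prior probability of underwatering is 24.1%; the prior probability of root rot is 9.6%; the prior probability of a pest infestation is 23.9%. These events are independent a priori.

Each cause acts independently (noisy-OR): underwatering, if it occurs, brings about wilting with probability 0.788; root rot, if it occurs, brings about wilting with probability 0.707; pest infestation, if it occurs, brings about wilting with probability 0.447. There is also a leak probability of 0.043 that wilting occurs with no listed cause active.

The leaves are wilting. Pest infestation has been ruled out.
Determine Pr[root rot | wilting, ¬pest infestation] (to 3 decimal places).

Pr[root rot | wilting, ¬pest infestation] ≈ 0.267

Under noisy-OR, P(wilting | causes) = 1 − (1−0.043)·∏(1−qᵢ) over the active causes.
By total probability over the 4 (underwatering, root rot) configurations:
  P(wilting | ¬pest infestation) = 0.043×0.759×0.904 + 0.719599×0.759×0.096 + 0.797116×0.241×0.904 + 0.940555×0.241×0.096
        = 0.029504 + 0.052433 + 0.173663 + 0.021761 = 0.277361
Keeping only the root rot-present terms gives 0.074194, so
  P(root rot | wilting, ¬pest infestation) = 0.074194 / 0.277361 ≈ 0.267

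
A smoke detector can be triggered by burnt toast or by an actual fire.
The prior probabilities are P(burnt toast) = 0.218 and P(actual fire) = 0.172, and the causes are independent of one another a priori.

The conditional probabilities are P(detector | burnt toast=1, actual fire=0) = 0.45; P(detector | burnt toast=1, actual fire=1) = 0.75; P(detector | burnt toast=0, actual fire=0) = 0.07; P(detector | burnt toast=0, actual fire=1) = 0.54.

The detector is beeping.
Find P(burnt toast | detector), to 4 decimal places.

Sum P(detector|·) weighted by the priors over the 4 (burnt toast, actual fire) configurations:
  P(detector) = 0.07*0.782*0.828 + 0.54*0.782*0.172 + 0.45*0.218*0.828 + 0.75*0.218*0.172
        = 0.045325 + 0.072632 + 0.081227 + 0.028122 = 0.227306
Keeping only the burnt toast-present terms gives 0.109349, so
  P(burnt toast | detector) = 0.109349 / 0.227306 ≈ 0.4811

P(burnt toast | detector) ≈ 0.4811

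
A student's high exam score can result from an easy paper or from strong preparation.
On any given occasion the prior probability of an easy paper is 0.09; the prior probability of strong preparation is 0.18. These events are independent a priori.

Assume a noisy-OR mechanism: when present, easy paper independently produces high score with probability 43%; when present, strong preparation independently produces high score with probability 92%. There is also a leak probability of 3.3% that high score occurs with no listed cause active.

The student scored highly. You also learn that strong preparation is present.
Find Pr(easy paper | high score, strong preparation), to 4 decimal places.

Pr(easy paper | high score, strong preparation) ≈ 0.0929

Under noisy-OR, P(high score | causes) = 1 − (1−0.033)·∏(1−qᵢ) over the active causes.
P(high score | strong preparation) = 0.92264×0.91 + 0.955905×0.09 = 0.839602 + 0.086031 = 0.925633
Of this, 0.086031 comes from 0.955905×0.09 (the easy paper=true cases).
So P(easy paper | high score, strong preparation) = 0.086031/0.925633 ≈ 0.0929.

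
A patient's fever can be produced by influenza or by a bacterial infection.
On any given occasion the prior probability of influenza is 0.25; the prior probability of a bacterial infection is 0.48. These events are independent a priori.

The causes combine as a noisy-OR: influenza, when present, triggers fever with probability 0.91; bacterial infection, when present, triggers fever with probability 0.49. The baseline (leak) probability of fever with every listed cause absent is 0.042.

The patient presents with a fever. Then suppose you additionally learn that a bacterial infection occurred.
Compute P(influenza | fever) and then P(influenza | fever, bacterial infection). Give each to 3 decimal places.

Under noisy-OR, P(fever | causes) = 1 − (1−0.042)·∏(1−qᵢ) over the active causes.
Weight on influenza=true, given the evidence: 0.118791 + 0.114723 = 0.233514
Normalizer over all consistent configurations: 0.042·0.75·0.52 + 0.51142·0.75·0.48 + 0.91378·0.25·0.52 + 0.956028·0.25·0.48 = 0.434005
Posterior = 0.233514 / 0.434005 ≈ 0.538

With the extra evidence:
P(fever | bacterial infection) = 0.51142*0.75 + 0.956028*0.25 = 0.383565 + 0.239007 = 0.622572
Of this, 0.239007 comes from 0.956028*0.25 (the influenza=true cases).
P(influenza | fever, bacterial infection) = 0.239007 / 0.622572 ≈ 0.384
Conditioning on bacterial infection lowers the posterior on influenza: the classic explaining-away effect in a common-effect structure.

P(influenza | fever) ≈ 0.538; P(influenza | fever, bacterial infection) ≈ 0.384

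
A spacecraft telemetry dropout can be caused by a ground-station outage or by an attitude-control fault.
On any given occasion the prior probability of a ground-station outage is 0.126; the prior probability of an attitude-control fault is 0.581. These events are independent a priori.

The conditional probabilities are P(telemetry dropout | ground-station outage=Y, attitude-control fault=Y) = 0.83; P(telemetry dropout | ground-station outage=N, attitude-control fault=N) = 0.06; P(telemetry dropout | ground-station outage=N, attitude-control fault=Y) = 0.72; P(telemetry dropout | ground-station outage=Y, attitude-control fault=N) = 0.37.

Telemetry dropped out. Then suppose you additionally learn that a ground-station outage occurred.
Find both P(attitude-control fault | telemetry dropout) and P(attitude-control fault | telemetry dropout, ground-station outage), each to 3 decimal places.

P(telemetry dropout) = 0.06×0.874×0.419 + 0.72×0.874×0.581 + 0.37×0.126×0.419 + 0.83×0.126×0.581 = 0.021972 + 0.365612 + 0.019534 + 0.060761 = 0.467879
The attitude-control fault-present share is 0.365612 + 0.060761 = 0.426373.
So P(attitude-control fault | telemetry dropout) = 0.426373/0.467879 ≈ 0.911.

Now condition on the additional information:
Numerator (weight on configurations with attitude-control fault): 0.83*0.581 = 0.482230
Normalizer over all consistent configurations: 0.37*0.419 + 0.83*0.581 = 0.637260
Posterior = 0.482230 / 0.637260 ≈ 0.757
The drop from 0.911 to 0.757 is the explaining-away (discounting) effect.

P(attitude-control fault | telemetry dropout) ≈ 0.911; P(attitude-control fault | telemetry dropout, ground-station outage) ≈ 0.757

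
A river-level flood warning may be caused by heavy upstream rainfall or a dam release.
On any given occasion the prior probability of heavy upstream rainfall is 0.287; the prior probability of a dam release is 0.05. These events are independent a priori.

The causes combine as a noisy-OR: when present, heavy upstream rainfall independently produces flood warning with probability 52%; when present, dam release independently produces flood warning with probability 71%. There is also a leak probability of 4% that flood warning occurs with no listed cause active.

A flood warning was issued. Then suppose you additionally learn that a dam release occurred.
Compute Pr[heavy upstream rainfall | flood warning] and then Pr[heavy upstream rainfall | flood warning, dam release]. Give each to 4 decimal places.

Pr[heavy upstream rainfall | flood warning] ≈ 0.7512; Pr[heavy upstream rainfall | flood warning, dam release] ≈ 0.3258

Under noisy-OR, P(flood warning | causes) = 1 − (1−0.04)·∏(1−qᵢ) over the active causes.
Numerator (weight on configurations with heavy upstream rainfall): 0.147013 + 0.012432 = 0.159445
Denominator P(flood warning): 0.04*0.713*0.95 + 0.7216*0.713*0.05 + 0.5392*0.287*0.95 + 0.866368*0.287*0.05 = 0.212264
Posterior = 0.159445 / 0.212264 ≈ 0.7512

With the extra evidence:
By total probability over both values of heavy upstream rainfall:
  P(flood warning | dam release) = 0.7216·0.713 + 0.866368·0.287
        = 0.514501 + 0.248648 = 0.763149
The terms with heavy upstream rainfall present sum to 0.248648, so
  P(heavy upstream rainfall | flood warning, dam release) = 0.248648 / 0.763149 ≈ 0.3258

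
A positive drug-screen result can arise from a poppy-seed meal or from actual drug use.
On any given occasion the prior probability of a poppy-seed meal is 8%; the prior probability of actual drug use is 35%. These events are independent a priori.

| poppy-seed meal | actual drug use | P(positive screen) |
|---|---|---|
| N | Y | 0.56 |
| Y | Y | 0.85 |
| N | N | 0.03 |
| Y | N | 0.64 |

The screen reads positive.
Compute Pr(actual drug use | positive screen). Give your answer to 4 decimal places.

P(positive screen) = 0.03·0.92·0.65 + 0.56·0.92·0.35 + 0.64·0.08·0.65 + 0.85·0.08·0.35 = 0.017940 + 0.180320 + 0.033280 + 0.023800 = 0.255340
The actual drug use-present share is 0.180320 + 0.023800 = 0.204120.
Hence the posterior is 0.204120/0.255340 ≈ 0.7994.

Pr(actual drug use | positive screen) ≈ 0.7994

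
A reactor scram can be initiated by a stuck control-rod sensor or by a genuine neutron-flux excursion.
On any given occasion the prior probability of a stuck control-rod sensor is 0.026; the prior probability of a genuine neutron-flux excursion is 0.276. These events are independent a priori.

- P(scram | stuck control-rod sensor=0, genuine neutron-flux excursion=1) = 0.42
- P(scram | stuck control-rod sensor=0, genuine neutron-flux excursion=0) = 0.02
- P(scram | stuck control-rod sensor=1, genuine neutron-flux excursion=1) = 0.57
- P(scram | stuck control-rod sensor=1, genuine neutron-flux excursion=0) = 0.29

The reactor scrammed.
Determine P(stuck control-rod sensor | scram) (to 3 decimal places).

By total probability over the 4 (stuck control-rod sensor, genuine neutron-flux excursion) configurations:
  P(scram) = 0.02×0.974×0.724 + 0.42×0.974×0.276 + 0.29×0.026×0.724 + 0.57×0.026×0.276
        = 0.014104 + 0.112906 + 0.005459 + 0.004090 = 0.136559
The terms with stuck control-rod sensor present sum to 0.009549, so
  P(stuck control-rod sensor | scram) = 0.009549 / 0.136559 ≈ 0.070

P(stuck control-rod sensor | scram) ≈ 0.070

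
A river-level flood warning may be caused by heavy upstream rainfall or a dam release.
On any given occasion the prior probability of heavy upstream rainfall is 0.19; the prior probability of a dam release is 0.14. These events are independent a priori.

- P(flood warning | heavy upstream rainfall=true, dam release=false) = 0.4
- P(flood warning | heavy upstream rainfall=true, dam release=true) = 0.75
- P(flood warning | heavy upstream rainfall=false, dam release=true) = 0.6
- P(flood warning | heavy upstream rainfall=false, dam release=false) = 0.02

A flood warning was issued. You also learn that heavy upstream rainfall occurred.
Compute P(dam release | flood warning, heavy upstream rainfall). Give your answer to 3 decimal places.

P(dam release | flood warning, heavy upstream rainfall) ≈ 0.234

P(flood warning | heavy upstream rainfall) = 0.4×0.86 + 0.75×0.14 = 0.344000 + 0.105000 = 0.449000
The dam release-present share is 0.75×0.14 = 0.105000.
P(dam release | flood warning, heavy upstream rainfall) = 0.105000 / 0.449000 ≈ 0.234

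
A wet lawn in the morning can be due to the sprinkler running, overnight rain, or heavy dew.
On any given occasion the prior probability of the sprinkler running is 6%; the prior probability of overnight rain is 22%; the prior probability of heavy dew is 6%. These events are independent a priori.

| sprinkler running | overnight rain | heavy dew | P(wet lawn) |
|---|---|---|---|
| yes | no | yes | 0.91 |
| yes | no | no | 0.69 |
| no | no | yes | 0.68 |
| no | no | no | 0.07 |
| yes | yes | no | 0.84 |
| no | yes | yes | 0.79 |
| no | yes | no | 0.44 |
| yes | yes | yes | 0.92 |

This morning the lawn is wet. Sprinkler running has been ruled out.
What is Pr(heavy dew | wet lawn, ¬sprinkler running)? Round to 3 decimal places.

Pr(heavy dew | wet lawn, ¬sprinkler running) ≈ 0.229

Numerator (weight on configurations with heavy dew): 0.031824 + 0.010428 = 0.042252
Denominator P(wet lawn | ¬sprinkler running): 0.07·0.78·0.94 + 0.68·0.78·0.06 + 0.44·0.22·0.94 + 0.79·0.22·0.06 = 0.184568
P(heavy dew | wet lawn, ¬sprinkler running) = 0.042252/0.184568 ≈ 0.229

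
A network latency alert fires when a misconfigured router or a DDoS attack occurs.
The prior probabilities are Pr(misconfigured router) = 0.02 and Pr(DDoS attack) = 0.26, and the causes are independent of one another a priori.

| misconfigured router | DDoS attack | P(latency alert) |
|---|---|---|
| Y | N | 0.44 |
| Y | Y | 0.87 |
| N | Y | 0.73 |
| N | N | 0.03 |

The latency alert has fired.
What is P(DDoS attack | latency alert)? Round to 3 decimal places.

Weight on DDoS attack=true, given the evidence: 0.186004 + 0.004524 = 0.190528
Denominator P(latency alert): 0.03*0.98*0.74 + 0.73*0.98*0.26 + 0.44*0.02*0.74 + 0.87*0.02*0.26 = 0.218796
Posterior = 0.190528 / 0.218796 ≈ 0.871

P(DDoS attack | latency alert) ≈ 0.871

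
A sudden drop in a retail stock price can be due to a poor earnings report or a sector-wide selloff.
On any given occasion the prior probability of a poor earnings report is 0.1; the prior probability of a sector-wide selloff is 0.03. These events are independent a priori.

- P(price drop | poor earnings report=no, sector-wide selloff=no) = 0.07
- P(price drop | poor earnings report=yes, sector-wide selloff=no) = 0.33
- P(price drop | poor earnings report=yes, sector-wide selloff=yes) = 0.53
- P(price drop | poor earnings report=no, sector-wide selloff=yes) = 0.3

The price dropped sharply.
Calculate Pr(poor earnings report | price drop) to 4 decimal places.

Weight on poor earnings report=true, given the evidence: 0.032010 + 0.001590 = 0.033600
The normalizing constant is 0.07·0.9·0.97 + 0.3·0.9·0.03 + 0.33·0.1·0.97 + 0.53·0.1·0.03 = 0.102810
Posterior = 0.033600 / 0.102810 ≈ 0.3268

Pr(poor earnings report | price drop) ≈ 0.3268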